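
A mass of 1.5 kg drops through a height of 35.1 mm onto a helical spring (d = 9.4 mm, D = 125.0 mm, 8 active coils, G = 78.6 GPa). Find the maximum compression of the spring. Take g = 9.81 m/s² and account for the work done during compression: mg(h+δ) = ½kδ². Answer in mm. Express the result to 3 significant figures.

17.8 mm

k = Gd⁴/(8D³N_a) = (78.6×10³)(9.4⁴)/(8·125.0³·8) = 4.9093 N/mm
W = mg = 1.5 × 9.81 = 14.715 N
½kδ² − Wδ − Wh = 0 → δ = (W + √(W² + 2kWh))/k
δ = (14.715 + √(216.53 + 5071.32))/4.9093 = (14.715 + 72.718)/4.9093 = 17.809 mm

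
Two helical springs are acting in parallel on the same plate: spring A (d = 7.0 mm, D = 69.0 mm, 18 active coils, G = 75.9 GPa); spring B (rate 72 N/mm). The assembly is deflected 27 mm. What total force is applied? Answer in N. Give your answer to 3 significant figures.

k_A = Gd⁴/(8D³N_a) = (75.9×10³)(7.0⁴)/(8·69.0³·18) = 3.8523 N/mm
Parallel: k_eq = 3.8523 + 72 = 75.852 N/mm
F = k_eq·δ = 75.852·27 = 2048 N

2050 N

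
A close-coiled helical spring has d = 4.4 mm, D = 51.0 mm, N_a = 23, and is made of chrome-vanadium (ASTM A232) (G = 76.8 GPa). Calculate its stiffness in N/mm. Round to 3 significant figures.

k = Gd⁴/(8D³N_a) = (76.8×10³ × 4.4⁴) / (8 × 51.0³ × 23)
  = 2.87854e+07 / 2.44078e+07 = 1.1794 N/mm

1.18 N/mm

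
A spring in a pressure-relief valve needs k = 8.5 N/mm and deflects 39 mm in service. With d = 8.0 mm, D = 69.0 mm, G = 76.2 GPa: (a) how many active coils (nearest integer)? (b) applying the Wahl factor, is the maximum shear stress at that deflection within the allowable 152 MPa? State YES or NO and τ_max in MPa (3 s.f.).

(a) 14 coils; (b) YES, τ_max = 133 MPa

N_a = Gd⁴/(8D³k) = (76.2×10³)(8.0⁴)/(8·69.0³·8.5) = 13.97 → N_a = 14
Actual rate k = Gd⁴/(8D³·14) = 8.483 N/mm
Working load F = kδ = 8.483·39 = 330.84 N
C = 69.0/8.0 = 8.6250; K_W = (4C−1)/(4C−4)+0.615/C = 1.1697
τ_max = K_W·8FD/(πd³) = 1.1697·113.54 = 132.8 MPa
τ_max ≤ 152 MPa → acceptable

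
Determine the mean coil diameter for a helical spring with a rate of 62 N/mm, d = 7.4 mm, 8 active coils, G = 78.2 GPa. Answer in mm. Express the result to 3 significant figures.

39.0 mm

D = (Gd⁴/(8N_a·k))^(1/3) = (78.2×10³·7.4⁴/(8·8·62))^(1/3)
  = (59096.5)^(1/3) = 38.9512 mm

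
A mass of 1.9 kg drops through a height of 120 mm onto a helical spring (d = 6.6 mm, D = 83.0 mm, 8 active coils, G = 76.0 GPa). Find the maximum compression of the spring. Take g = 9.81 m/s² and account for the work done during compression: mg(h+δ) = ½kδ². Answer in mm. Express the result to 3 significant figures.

38.8 mm

k = Gd⁴/(8D³N_a) = (76.0×10³)(6.6⁴)/(8·83.0³·8) = 3.9407 N/mm
W = mg = 1.9 × 9.81 = 18.639 N
½kδ² − Wδ − Wh = 0 → δ = (W + √(W² + 2kWh))/k
δ = (18.639 + √(347.41 + 17628.2))/3.9407 = (18.639 + 134.07)/3.9407 = 38.752 mm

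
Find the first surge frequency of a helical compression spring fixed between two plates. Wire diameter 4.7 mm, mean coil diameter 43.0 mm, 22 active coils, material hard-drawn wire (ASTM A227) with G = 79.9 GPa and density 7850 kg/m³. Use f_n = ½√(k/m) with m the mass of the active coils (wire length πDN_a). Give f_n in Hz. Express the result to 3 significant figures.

k = Gd⁴/(8D³N_a) = (79.9×10³)(4.7⁴)/(8·43.0³·22) = 2.7863 N/mm = 2786.3 N/m
Wire length L = πDN_a = π·43.0·22 = 2971.9 mm
m = ρ·(πd²/4)·L = 7850 × 17.349×10⁻⁶ m² × 2.9719 m = 0.40476 kg
f_n = ½√(k/m) = 0.5·√(2786.3/0.40476) = 0.5·√(6883.7) = 41.484 Hz

41.5 Hz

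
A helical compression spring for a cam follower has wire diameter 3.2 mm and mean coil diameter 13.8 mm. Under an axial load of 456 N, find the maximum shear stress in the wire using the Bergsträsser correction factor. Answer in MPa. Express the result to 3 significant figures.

Spring index C = D/d = 13.8/3.2 = 4.3125
K_B = (4C+2)/(4C−3) = 19.250/14.250 = 1.3509
τ₀ = 8FD/(πd³) = 8·456·13.8/(π·3.2³) = 50342.4/102.94 = 489.03 MPa
τ_max = K·τ₀ = 1.3509 × 489.03 = 660.62 MPa

661 MPa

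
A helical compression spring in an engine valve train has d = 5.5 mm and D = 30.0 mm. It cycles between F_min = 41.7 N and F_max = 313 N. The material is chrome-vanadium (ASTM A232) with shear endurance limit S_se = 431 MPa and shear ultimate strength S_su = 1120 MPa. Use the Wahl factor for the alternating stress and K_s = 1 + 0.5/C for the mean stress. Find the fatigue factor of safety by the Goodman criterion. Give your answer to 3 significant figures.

3.78

C = D/d = 30.0/5.5 = 5.4545; K_W = (4C−1)/(4C−4)+0.615/C = 1.2811; K_s = 1+0.5/C = 1.0917
F_a = (F_max−F_min)/2 = 135.65 N; F_m = (F_max+F_min)/2 = 177.35 N
τ_a = K_W·8F_aD/(πd³) = 1.2811 × 62.286 = 79.796 MPa
τ_m = K_s·8F_mD/(πd³) = 1.0917 × 81.434 = 88.899 MPa
Goodman: 1/n_f = τ_a/S_se + τ_m/S_su = 79.796/431 + 88.899/1120 = 0.18514 + 0.07937 = 0.26452
n_f = 1/0.26452 = 3.78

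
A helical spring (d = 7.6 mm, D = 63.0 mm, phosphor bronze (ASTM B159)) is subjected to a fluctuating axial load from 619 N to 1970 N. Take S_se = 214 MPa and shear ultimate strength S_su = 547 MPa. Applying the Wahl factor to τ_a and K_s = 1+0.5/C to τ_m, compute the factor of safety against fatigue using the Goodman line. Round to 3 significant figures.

0.440

C = D/d = 63.0/7.6 = 8.2895; K_W = (4C−1)/(4C−4)+0.615/C = 1.1771; K_s = 1+0.5/C = 1.0603
F_a = (F_max−F_min)/2 = 675.5 N; F_m = (F_max+F_min)/2 = 1294.5 N
τ_a = K_W·8F_aD/(πd³) = 1.1771 × 246.87 = 290.58 MPa
τ_m = K_s·8F_mD/(πd³) = 1.0603 × 473.09 = 501.62 MPa
Goodman: 1/n_f = τ_a/S_se + τ_m/S_su = 290.58/214 + 501.62/547 = 1.35787 + 0.91704 = 2.2749
n_f = 1/2.2749 = 0.4396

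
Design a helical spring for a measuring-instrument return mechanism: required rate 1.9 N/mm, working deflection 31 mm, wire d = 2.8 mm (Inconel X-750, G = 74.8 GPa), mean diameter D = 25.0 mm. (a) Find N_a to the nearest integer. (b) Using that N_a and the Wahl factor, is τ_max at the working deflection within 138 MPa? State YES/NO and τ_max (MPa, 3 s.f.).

(a) 19 coils; (b) NO, τ_max = 202 MPa

N_a = Gd⁴/(8D³k) = (74.8×10³)(2.8⁴)/(8·25.0³·1.9) = 19.36 → N_a = 19
Actual rate k = Gd⁴/(8D³·19) = 1.9358 N/mm
Working load F = kδ = 1.9358·31 = 60.011 N
C = 25.0/2.8 = 8.9286; K_W = (4C−1)/(4C−4)+0.615/C = 1.1635
τ_max = K_W·8FD/(πd³) = 1.1635·174.04 = 202.49 MPa
τ_max > 138 MPa → exceeds allowable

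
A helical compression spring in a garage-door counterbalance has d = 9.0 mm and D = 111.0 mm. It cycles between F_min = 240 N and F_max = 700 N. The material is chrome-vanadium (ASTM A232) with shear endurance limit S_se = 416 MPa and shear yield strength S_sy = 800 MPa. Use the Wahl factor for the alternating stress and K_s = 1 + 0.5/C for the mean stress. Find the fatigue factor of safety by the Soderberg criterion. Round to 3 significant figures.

2.10

C = D/d = 111.0/9.0 = 12.3333; K_W = (4C−1)/(4C−4)+0.615/C = 1.1160; K_s = 1+0.5/C = 1.0405
F_a = (F_max−F_min)/2 = 230 N; F_m = (F_max+F_min)/2 = 470 N
τ_a = K_W·8F_aD/(πd³) = 1.1160 × 89.179 = 99.528 MPa
τ_m = K_s·8F_mD/(πd³) = 1.0405 × 182.24 = 189.62 MPa
Soderberg: 1/n_f = τ_a/S_se + τ_m/S_sy = 99.528/416 + 189.62/800 = 0.23925 + 0.23703 = 0.47628
n_f = 1/0.47628 = 2.1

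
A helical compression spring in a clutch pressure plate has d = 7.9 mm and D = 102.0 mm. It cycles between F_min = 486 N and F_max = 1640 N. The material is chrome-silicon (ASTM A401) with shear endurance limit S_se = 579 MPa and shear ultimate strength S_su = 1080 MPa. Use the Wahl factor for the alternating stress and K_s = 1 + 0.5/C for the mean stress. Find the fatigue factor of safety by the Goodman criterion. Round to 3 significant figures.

C = D/d = 102.0/7.9 = 12.9114; K_W = (4C−1)/(4C−4)+0.615/C = 1.1106; K_s = 1+0.5/C = 1.0387
F_a = (F_max−F_min)/2 = 577 N; F_m = (F_max+F_min)/2 = 1063 N
τ_a = K_W·8F_aD/(πd³) = 1.1106 × 303.97 = 337.59 MPa
τ_m = K_s·8F_mD/(πd³) = 1.0387 × 560.01 = 581.69 MPa
Goodman: 1/n_f = τ_a/S_se + τ_m/S_su = 337.59/579 + 581.69/1080 = 0.58306 + 0.53860 = 1.1217
n_f = 1/1.1217 = 0.8915

0.892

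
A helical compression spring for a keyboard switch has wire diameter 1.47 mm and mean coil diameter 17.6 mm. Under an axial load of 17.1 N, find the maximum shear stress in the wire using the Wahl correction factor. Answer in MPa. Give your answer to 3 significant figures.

270 MPa

Spring index C = D/d = 17.6/1.47 = 11.9728
K_W = (4C−1)/(4C−4) + 0.615/C = 46.891/43.891 + 0.0514 = 1.1197
τ₀ = 8FD/(πd³) = 8·17.1·17.6/(π·1.47³) = 2407.68/9.9793 = 241.27 MPa
τ_max = K·τ₀ = 1.1197 × 241.27 = 270.15 MPa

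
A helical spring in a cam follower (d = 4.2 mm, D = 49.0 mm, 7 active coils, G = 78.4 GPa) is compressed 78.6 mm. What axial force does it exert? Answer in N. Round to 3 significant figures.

k = Gd⁴/(8D³N_a) = (78.4×10³)(4.2⁴)/(8·49.0³·7) = 3.7029 N/mm
F = k·δ = 3.7029 × 78.6 = 291.04 N

291 N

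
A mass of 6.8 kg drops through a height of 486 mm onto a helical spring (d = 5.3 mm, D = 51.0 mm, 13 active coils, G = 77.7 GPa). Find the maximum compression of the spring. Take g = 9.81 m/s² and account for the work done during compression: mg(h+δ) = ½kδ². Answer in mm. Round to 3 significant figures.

137 mm

k = Gd⁴/(8D³N_a) = (77.7×10³)(5.3⁴)/(8·51.0³·13) = 4.4441 N/mm
W = mg = 6.8 × 9.81 = 66.708 N
½kδ² − Wδ − Wh = 0 → δ = (W + √(W² + 2kWh))/k
δ = (66.708 + √(4450 + 288154))/4.4441 = (66.708 + 540.93)/4.4441 = 136.73 mm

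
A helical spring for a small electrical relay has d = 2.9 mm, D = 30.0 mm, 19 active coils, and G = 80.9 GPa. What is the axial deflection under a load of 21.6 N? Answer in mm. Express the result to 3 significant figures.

15.5 mm

k = Gd⁴/(8D³N_a) = (80.9×10³)(2.9⁴)/(8·30.0³·19) = 1.3942 N/mm
δ = F/k = 21.6 / 1.3942 = 15.492 mm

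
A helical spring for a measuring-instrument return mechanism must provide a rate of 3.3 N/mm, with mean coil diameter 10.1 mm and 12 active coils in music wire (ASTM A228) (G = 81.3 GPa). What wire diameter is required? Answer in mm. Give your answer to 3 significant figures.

d = (8D³N_a·k / G)^(1/4) = (8·10.1³·12·3.3 / (81.3×10³))^0.25
  = (4.0148)^0.25 = 1.4155 mm

1.42 mm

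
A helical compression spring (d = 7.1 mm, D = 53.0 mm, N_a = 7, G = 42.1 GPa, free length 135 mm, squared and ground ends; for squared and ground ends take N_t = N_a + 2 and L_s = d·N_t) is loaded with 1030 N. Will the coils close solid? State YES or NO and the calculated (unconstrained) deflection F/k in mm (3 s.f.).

YES, δ = 80.3 mm

k = Gd⁴/(8D³N_a) = (42.1×10³)(7.1⁴)/(8·53.0³·7) = 12.832 N/mm
N_t = 9; L_s = 7.1·9 = 63.9 mm; δ_solid = L₀ − L_s = 135 − 63.9 = 71.1 mm
δ = F/k = 1030/12.832 = 80.267 mm
δ ≥ δ_solid → spring goes solid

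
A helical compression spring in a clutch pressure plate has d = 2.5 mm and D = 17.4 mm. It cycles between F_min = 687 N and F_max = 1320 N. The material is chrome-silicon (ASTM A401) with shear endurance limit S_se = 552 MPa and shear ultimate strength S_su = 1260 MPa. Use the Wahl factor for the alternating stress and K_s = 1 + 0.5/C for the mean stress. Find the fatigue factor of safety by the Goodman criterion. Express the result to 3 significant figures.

0.228

C = D/d = 17.4/2.5 = 6.9600; K_W = (4C−1)/(4C−4)+0.615/C = 1.2142; K_s = 1+0.5/C = 1.0718
F_a = (F_max−F_min)/2 = 316.5 N; F_m = (F_max+F_min)/2 = 1003.5 N
τ_a = K_W·8F_aD/(πd³) = 1.2142 × 897.52 = 1089.8 MPa
τ_m = K_s·8F_mD/(πd³) = 1.0718 × 2845.7 = 3050.1 MPa
Goodman: 1/n_f = τ_a/S_se + τ_m/S_su = 1089.8/552 + 3050.1/1260 = 1.97422 + 2.42073 = 4.3949
n_f = 1/4.3949 = 0.2275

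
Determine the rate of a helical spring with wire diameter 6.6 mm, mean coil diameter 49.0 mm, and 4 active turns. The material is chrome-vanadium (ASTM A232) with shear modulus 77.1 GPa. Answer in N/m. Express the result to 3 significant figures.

38900 N/m

k = Gd⁴/(8D³N_a) = (77.1×10³ × 6.6⁴) / (8 × 49.0³ × 4)
  = 1.46295e+08 / 3.76477e+06 = 38.859 N/mm = 38859 N/m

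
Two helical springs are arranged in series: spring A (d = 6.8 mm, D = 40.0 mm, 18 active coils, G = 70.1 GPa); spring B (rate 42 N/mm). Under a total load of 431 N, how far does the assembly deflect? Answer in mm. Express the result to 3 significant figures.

36.8 mm

k_A = Gd⁴/(8D³N_a) = (70.1×10³)(6.8⁴)/(8·40.0³·18) = 16.263 N/mm
Series: 1/k_eq = 1/16.263 + 1/42 = 0.085297; k_eq = 11.724 N/mm
δ = F/k_eq = 431/11.724 = 36.763 mm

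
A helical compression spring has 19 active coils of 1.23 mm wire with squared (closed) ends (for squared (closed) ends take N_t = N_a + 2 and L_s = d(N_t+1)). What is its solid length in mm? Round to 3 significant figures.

squared (closed) ends: N_t = N_a + 2 = 19 + 2 = 21
L_s = d·(N_t+1) = 1.23 × 22 = 27.06 mm

27.1 mm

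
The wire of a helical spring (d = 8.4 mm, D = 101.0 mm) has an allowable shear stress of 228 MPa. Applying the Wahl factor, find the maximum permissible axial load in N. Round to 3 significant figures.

C = D/d = 101.0/8.4 = 12.0238
K_W = (4C−1)/(4C−4) + 0.615/C = 47.095/44.095 + 0.0511 = 1.1192
τ_max = K·8FD/(πd³) → F_max = τ_allow·πd³/(8DK)
F_max = 228·π·8.4³/(8·101.0·1.1192) = 4.2454e+05/904.3 = 469.47 N

469 N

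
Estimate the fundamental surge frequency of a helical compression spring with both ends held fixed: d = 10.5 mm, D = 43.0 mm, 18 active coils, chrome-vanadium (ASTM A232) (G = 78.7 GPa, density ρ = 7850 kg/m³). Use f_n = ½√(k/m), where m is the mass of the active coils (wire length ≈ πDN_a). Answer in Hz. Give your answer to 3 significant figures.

112 Hz

k = Gd⁴/(8D³N_a) = (78.7×10³)(10.5⁴)/(8·43.0³·18) = 83.553 N/mm = 83553 N/m
Wire length L = πDN_a = π·43.0·18 = 2431.6 mm
m = ρ·(πd²/4)·L = 7850 × 86.59×10⁻⁶ m² × 2.4316 m = 1.6528 kg
f_n = ½√(k/m) = 0.5·√(83553/1.6528) = 0.5·√(50552) = 112.42 Hz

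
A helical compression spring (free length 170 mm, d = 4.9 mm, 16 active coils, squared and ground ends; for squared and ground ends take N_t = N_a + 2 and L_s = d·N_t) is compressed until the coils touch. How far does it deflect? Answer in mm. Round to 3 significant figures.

N_t = 18; L_s = 4.9·18 = 88.2 mm
δ_solid = L₀ − L_s = 170 − 88.2 = 81.8 mm

81.8 mm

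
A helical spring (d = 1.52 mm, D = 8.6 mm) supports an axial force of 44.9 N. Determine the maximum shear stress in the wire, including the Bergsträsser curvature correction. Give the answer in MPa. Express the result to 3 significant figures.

Spring index C = D/d = 8.6/1.52 = 5.6579
K_B = (4C+2)/(4C−3) = 24.632/19.632 = 1.2547
τ₀ = 8FD/(πd³) = 8·44.9·8.6/(π·1.52³) = 3089.12/11.033 = 280 MPa
τ_max = K·τ₀ = 1.2547 × 280 = 351.31 MPa

351 MPa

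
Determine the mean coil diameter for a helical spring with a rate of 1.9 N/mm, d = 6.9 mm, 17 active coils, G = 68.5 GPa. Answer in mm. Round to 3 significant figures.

84.4 mm

D = (Gd⁴/(8N_a·k))^(1/3) = (68.5×10³·6.9⁴/(8·17·1.9))^(1/3)
  = (600889)^(1/3) = 84.3849 mm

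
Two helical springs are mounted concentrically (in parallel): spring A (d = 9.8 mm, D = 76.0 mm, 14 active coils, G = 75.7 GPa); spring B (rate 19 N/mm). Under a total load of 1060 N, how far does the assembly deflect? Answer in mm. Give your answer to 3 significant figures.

k_A = Gd⁴/(8D³N_a) = (75.7×10³)(9.8⁴)/(8·76.0³·14) = 14.202 N/mm
Parallel: k_eq = 14.202 + 19 = 33.202 N/mm
δ = F/k_eq = 1060/33.202 = 31.926 mm

31.9 mm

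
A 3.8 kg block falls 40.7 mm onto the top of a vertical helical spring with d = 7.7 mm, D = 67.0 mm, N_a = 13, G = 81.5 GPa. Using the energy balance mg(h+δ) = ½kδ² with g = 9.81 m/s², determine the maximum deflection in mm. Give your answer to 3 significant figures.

22.7 mm

k = Gd⁴/(8D³N_a) = (81.5×10³)(7.7⁴)/(8·67.0³·13) = 9.1593 N/mm
W = mg = 3.8 × 9.81 = 37.278 N
½kδ² − Wδ − Wh = 0 → δ = (W + √(W² + 2kWh))/k
δ = (37.278 + √(1389.6 + 27793.3))/9.1593 = (37.278 + 170.83)/9.1593 = 22.721 mm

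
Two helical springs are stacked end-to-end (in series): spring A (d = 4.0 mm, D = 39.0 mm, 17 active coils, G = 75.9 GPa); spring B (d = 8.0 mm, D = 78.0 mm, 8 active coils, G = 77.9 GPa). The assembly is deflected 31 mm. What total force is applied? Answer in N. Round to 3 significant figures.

k_A = Gd⁴/(8D³N_a) = (75.9×10³)(4.0⁴)/(8·39.0³·17) = 2.4085 N/mm
k_B = Gd⁴/(8D³N_a) = (77.9×10³)(8.0⁴)/(8·78.0³·8) = 10.506 N/mm
Series: 1/k_eq = 1/2.4085 + 1/10.506 = 0.51038; k_eq = 1.9593 N/mm
F = k_eq·δ = 1.9593·31 = 60.739 N

60.7 N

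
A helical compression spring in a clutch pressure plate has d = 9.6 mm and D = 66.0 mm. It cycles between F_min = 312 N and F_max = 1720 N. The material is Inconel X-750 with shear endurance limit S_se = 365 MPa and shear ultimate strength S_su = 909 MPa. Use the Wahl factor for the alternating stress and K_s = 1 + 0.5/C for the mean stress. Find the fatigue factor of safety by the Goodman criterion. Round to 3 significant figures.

C = D/d = 66.0/9.6 = 6.8750; K_W = (4C−1)/(4C−4)+0.615/C = 1.2171; K_s = 1+0.5/C = 1.0727
F_a = (F_max−F_min)/2 = 704 N; F_m = (F_max+F_min)/2 = 1016 N
τ_a = K_W·8F_aD/(πd³) = 1.2171 × 133.73 = 162.77 MPa
τ_m = K_s·8F_mD/(πd³) = 1.0727 × 193 = 207.04 MPa
Goodman: 1/n_f = τ_a/S_se + τ_m/S_su = 162.77/365 + 207.04/909 = 0.44595 + 0.22777 = 0.67371
n_f = 1/0.67371 = 1.484

1.48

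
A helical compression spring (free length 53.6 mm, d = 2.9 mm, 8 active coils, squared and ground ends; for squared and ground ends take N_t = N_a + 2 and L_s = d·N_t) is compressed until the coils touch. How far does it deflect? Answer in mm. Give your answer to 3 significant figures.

24.6 mm

N_t = 10; L_s = 2.9·10 = 29 mm
δ_solid = L₀ − L_s = 53.6 − 29 = 24.6 mm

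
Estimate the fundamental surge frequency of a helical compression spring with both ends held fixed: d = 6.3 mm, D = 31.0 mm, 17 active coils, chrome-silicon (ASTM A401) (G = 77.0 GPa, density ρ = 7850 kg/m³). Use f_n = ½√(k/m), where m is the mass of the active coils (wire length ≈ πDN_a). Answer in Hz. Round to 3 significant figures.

136 Hz

k = Gd⁴/(8D³N_a) = (77.0×10³)(6.3⁴)/(8·31.0³·17) = 29.938 N/mm = 29938 N/m
Wire length L = πDN_a = π·31.0·17 = 1655.6 mm
m = ρ·(πd²/4)·L = 7850 × 31.172×10⁻⁶ m² × 1.6556 m = 0.40514 kg
f_n = ½√(k/m) = 0.5·√(29938/0.40514) = 0.5·√(73897) = 135.92 Hz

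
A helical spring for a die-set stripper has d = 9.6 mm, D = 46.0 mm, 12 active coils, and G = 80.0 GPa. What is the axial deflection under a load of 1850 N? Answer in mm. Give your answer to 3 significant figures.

k = Gd⁴/(8D³N_a) = (80.0×10³)(9.6⁴)/(8·46.0³·12) = 72.716 N/mm
δ = F/k = 1850 / 72.716 = 25.441 mm

25.4 mm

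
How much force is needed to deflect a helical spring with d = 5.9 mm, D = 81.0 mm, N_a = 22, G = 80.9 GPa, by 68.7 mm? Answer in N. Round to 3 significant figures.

72.0 N

k = Gd⁴/(8D³N_a) = (80.9×10³)(5.9⁴)/(8·81.0³·22) = 1.0481 N/mm
F = k·δ = 1.0481 × 68.7 = 72.002 N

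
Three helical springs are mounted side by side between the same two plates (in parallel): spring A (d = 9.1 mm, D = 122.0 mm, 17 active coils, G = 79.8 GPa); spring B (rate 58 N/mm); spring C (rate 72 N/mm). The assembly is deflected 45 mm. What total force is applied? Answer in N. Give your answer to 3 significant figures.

5950 N

k_A = Gd⁴/(8D³N_a) = (79.8×10³)(9.1⁴)/(8·122.0³·17) = 2.2159 N/mm
Parallel: k_eq = 2.2159 + 58 + 72 = 132.22 N/mm
F = k_eq·δ = 132.22·45 = 5949.7 N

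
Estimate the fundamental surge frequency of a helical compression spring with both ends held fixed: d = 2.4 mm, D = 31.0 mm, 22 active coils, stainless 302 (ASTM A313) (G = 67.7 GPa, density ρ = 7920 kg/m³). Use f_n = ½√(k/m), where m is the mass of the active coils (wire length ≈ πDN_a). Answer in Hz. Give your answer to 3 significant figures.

37.4 Hz

k = Gd⁴/(8D³N_a) = (67.7×10³)(2.4⁴)/(8·31.0³·22) = 0.42839 N/mm = 428.39 N/m
Wire length L = πDN_a = π·31.0·22 = 2142.6 mm
m = ρ·(πd²/4)·L = 7920 × 4.5239×10⁻⁶ m² × 2.1426 m = 0.076767 kg
f_n = ½√(k/m) = 0.5·√(428.39/0.076767) = 0.5·√(5580.4) = 37.351 Hz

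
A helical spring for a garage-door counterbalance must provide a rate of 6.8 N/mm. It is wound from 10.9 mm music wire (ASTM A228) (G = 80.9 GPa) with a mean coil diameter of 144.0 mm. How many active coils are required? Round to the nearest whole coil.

N_a = Gd⁴/(8D³k) = (80.9×10³ × 10.9⁴)/(8 × 144.0³ × 6.8)
    = 1.14197e+09 / 1.62438e+08 = 7.03 → 7 coils

7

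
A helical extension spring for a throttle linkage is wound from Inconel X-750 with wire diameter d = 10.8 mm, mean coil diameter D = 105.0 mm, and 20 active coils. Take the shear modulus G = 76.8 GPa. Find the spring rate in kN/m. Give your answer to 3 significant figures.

5.64 kN/m

k = Gd⁴/(8D³N_a) = (76.8×10³ × 10.8⁴) / (8 × 105.0³ × 20)
  = 1.04486e+09 / 1.8522e+08 = 5.6412 N/mm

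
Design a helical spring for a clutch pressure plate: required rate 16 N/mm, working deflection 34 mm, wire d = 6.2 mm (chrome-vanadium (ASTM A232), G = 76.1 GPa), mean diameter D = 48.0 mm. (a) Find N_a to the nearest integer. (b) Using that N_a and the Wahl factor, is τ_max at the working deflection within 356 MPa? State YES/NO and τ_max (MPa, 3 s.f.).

N_a = Gd⁴/(8D³k) = (76.1×10³)(6.2⁴)/(8·48.0³·16) = 7.944 → N_a = 8
Actual rate k = Gd⁴/(8D³·8) = 15.887 N/mm
Working load F = kδ = 15.887·34 = 540.17 N
C = 48.0/6.2 = 7.7419; K_W = (4C−1)/(4C−4)+0.615/C = 1.1907
τ_max = K_W·8FD/(πd³) = 1.1907·277.03 = 329.86 MPa
τ_max ≤ 356 MPa → acceptable

(a) 8 coils; (b) YES, τ_max = 330 MPa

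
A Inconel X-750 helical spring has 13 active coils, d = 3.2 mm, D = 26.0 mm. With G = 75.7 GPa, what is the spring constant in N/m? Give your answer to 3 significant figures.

k = Gd⁴/(8D³N_a) = (75.7×10³ × 3.2⁴) / (8 × 26.0³ × 13)
  = 7.93772e+06 / 1.8279e+06 = 4.3425 N/mm = 4342.5 N/m

4340 N/m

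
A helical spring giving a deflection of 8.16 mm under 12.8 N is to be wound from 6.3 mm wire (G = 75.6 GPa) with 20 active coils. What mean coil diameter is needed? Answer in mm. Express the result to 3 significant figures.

78.0 mm

Required rate k = F/δ = 12.8/8.16 = 1.5686 N/mm
D = (Gd⁴/(8N_a·k))^(1/3) = (75.6×10³·6.3⁴/(8·20·1.5686))^(1/3)
  = (474509)^(1/3) = 77.9976 mm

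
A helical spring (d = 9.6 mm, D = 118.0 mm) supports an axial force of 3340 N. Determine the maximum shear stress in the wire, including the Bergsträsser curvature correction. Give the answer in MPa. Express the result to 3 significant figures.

Spring index C = D/d = 118.0/9.6 = 12.2917
K_B = (4C+2)/(4C−3) = 51.167/46.167 = 1.1083
τ₀ = 8FD/(πd³) = 8·3340·118.0/(π·9.6³) = 3.15296e+06/2779.5 = 1134.4 MPa
τ_max = K·τ₀ = 1.1083 × 1134.4 = 1257.2 MPa

1260 MPa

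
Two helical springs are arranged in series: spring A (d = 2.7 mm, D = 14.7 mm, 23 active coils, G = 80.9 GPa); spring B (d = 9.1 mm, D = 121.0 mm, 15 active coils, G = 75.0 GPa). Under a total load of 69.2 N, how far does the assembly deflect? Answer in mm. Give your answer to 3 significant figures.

k_A = Gd⁴/(8D³N_a) = (80.9×10³)(2.7⁴)/(8·14.7³·23) = 7.3559 N/mm
k_B = Gd⁴/(8D³N_a) = (75.0×10³)(9.1⁴)/(8·121.0³·15) = 2.4193 N/mm
Series: 1/k_eq = 1/7.3559 + 1/2.4193 = 0.54929; k_eq = 1.8205 N/mm
δ = F/k_eq = 69.2/1.8205 = 38.011 mm

38.0 mm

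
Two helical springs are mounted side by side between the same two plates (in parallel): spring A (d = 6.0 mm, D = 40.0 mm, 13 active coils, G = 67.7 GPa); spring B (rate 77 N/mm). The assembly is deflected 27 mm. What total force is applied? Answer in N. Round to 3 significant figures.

k_A = Gd⁴/(8D³N_a) = (67.7×10³)(6.0⁴)/(8·40.0³·13) = 13.182 N/mm
Parallel: k_eq = 13.182 + 77 = 90.182 N/mm
F = k_eq·δ = 90.182·27 = 2434.9 N

2430 N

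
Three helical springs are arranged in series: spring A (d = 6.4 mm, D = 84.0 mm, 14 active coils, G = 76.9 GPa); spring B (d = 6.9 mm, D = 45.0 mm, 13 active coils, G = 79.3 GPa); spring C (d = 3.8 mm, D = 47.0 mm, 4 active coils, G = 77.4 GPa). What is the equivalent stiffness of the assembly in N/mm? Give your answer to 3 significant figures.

1.29 N/mm

k_A = Gd⁴/(8D³N_a) = (76.9×10³)(6.4⁴)/(8·84.0³·14) = 1.9435 N/mm
k_B = Gd⁴/(8D³N_a) = (79.3×10³)(6.9⁴)/(8·45.0³·13) = 18.967 N/mm
k_C = Gd⁴/(8D³N_a) = (77.4×10³)(3.8⁴)/(8·47.0³·4) = 4.8577 N/mm
Series: 1/k_eq = 1/1.9435 + 1/18.967 + 1/4.8577 = 0.77311; k_eq = 1.2935 N/mm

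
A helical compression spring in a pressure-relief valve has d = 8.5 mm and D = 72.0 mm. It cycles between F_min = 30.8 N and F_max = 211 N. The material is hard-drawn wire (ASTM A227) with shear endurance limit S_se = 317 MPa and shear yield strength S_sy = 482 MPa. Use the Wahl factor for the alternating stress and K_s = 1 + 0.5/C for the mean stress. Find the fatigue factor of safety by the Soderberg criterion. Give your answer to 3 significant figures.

C = D/d = 72.0/8.5 = 8.4706; K_W = (4C−1)/(4C−4)+0.615/C = 1.1730; K_s = 1+0.5/C = 1.0590
F_a = (F_max−F_min)/2 = 90.1 N; F_m = (F_max+F_min)/2 = 120.9 N
τ_a = K_W·8F_aD/(πd³) = 1.1730 × 26.899 = 31.553 MPa
τ_m = K_s·8F_mD/(πd³) = 1.0590 × 36.095 = 38.225 MPa
Soderberg: 1/n_f = τ_a/S_se + τ_m/S_sy = 31.553/317 + 38.225/482 = 0.09954 + 0.07931 = 0.17884
n_f = 1/0.17884 = 5.592

5.59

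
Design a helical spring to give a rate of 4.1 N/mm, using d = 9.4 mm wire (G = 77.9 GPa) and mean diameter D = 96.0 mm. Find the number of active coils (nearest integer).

21

N_a = Gd⁴/(8D³k) = (77.9×10³ × 9.4⁴)/(8 × 96.0³ × 4.1)
    = 6.08203e+08 / 2.90193e+07 = 20.96 → 21 coils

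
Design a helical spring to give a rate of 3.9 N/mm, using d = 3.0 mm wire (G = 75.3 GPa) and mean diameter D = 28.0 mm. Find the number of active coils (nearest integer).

N_a = Gd⁴/(8D³k) = (75.3×10³ × 3.0⁴)/(8 × 28.0³ × 3.9)
    = 6.0993e+06 / 684902 = 8.905 → 9 coils

9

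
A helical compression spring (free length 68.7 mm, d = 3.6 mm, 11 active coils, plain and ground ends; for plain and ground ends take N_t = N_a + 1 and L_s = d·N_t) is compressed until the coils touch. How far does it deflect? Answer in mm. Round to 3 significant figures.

N_t = 12; L_s = 3.6·12 = 43.2 mm
δ_solid = L₀ − L_s = 68.7 − 43.2 = 25.5 mm

25.5 mm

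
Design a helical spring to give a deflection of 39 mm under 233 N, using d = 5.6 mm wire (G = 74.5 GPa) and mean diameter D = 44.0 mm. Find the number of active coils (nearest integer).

18

Required rate k = F/δ = 233/39 = 5.9744 N/mm
N_a = Gd⁴/(8D³k) = (74.5×10³ × 5.6⁴)/(8 × 44.0³ × 5.9744)
    = 7.3267e+07 / 4.07136e+06 = 18 → 18 coils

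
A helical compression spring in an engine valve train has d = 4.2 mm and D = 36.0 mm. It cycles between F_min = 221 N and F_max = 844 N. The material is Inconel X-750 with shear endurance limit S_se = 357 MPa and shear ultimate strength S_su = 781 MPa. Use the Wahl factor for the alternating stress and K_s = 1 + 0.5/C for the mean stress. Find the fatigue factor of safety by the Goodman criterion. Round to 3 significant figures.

C = D/d = 36.0/4.2 = 8.5714; K_W = (4C−1)/(4C−4)+0.615/C = 1.1708; K_s = 1+0.5/C = 1.0583
F_a = (F_max−F_min)/2 = 311.5 N; F_m = (F_max+F_min)/2 = 532.5 N
τ_a = K_W·8F_aD/(πd³) = 1.1708 × 385.44 = 451.27 MPa
τ_m = K_s·8F_mD/(πd³) = 1.0583 × 658.89 = 697.33 MPa
Goodman: 1/n_f = τ_a/S_se + τ_m/S_su = 451.27/357 + 697.33/781 = 1.26407 + 0.89286 = 2.1569
n_f = 1/2.1569 = 0.4636

0.464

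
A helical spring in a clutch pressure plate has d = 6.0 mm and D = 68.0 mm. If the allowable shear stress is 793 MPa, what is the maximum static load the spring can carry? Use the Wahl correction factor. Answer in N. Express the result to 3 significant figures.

878 N

C = D/d = 68.0/6.0 = 11.3333
K_W = (4C−1)/(4C−4) + 0.615/C = 44.333/41.333 + 0.0543 = 1.1268
τ_max = K·8FD/(πd³) → F_max = τ_allow·πd³/(8DK)
F_max = 793·π·6.0³/(8·68.0·1.1268) = 5.3812e+05/613 = 877.84 N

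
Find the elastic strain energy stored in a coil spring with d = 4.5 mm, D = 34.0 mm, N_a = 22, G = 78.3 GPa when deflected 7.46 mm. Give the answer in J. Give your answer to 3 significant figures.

k = Gd⁴/(8D³N_a) = (78.3×10³)(4.5⁴)/(8·34.0³·22) = 4.6415 N/mm
U = ½kδ² = 0.5 × 4.6415 × 7.46² = 129.15 N·mm = 0.12915 J

0.129 J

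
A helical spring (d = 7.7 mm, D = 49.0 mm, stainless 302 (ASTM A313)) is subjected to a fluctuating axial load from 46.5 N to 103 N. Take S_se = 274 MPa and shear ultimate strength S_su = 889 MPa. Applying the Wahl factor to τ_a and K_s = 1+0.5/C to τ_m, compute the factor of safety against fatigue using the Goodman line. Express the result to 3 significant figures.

C = D/d = 49.0/7.7 = 6.3636; K_W = (4C−1)/(4C−4)+0.615/C = 1.2365; K_s = 1+0.5/C = 1.0786
F_a = (F_max−F_min)/2 = 28.25 N; F_m = (F_max+F_min)/2 = 74.75 N
τ_a = K_W·8F_aD/(πd³) = 1.2365 × 7.7212 = 9.547 MPa
τ_m = K_s·8F_mD/(πd³) = 1.0786 × 20.43 = 22.036 MPa
Goodman: 1/n_f = τ_a/S_se + τ_m/S_su = 9.547/274 + 22.036/889 = 0.03484 + 0.02479 = 0.05963
n_f = 1/0.05963 = 16.77

16.8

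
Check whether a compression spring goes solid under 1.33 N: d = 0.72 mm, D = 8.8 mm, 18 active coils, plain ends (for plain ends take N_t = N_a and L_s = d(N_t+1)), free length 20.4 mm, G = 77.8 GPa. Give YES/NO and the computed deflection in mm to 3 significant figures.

NO, δ = 6.24 mm

k = Gd⁴/(8D³N_a) = (77.8×10³)(0.72⁴)/(8·8.8³·18) = 0.21306 N/mm
N_t = 18; L_s = 0.72·19 = 13.68 mm; δ_solid = L₀ − L_s = 20.4 − 13.68 = 6.72 mm
δ = F/k = 1.33/0.21306 = 6.2424 mm
δ < δ_solid → spring does not go solid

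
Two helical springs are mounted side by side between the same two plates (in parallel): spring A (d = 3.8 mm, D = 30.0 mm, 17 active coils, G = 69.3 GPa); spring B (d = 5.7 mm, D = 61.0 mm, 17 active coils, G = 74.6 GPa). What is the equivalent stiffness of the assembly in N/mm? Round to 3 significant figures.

k_A = Gd⁴/(8D³N_a) = (69.3×10³)(3.8⁴)/(8·30.0³·17) = 3.9352 N/mm
k_B = Gd⁴/(8D³N_a) = (74.6×10³)(5.7⁴)/(8·61.0³·17) = 2.551 N/mm
Parallel: k_eq = 3.9352 + 2.551 = 6.4862 N/mm

6.49 N/mm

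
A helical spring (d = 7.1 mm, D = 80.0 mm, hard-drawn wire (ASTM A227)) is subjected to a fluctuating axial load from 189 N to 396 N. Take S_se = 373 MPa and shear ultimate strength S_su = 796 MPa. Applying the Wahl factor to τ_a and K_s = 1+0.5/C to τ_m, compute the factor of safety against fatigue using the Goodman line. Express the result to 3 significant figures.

C = D/d = 80.0/7.1 = 11.2676; K_W = (4C−1)/(4C−4)+0.615/C = 1.1276; K_s = 1+0.5/C = 1.0444
F_a = (F_max−F_min)/2 = 103.5 N; F_m = (F_max+F_min)/2 = 292.5 N
τ_a = K_W·8F_aD/(πd³) = 1.1276 × 58.911 = 66.429 MPa
τ_m = K_s·8F_mD/(πd³) = 1.0444 × 166.49 = 173.88 MPa
Goodman: 1/n_f = τ_a/S_se + τ_m/S_su = 66.429/373 + 173.88/796 = 0.17810 + 0.21844 = 0.39653
n_f = 1/0.39653 = 2.522

2.52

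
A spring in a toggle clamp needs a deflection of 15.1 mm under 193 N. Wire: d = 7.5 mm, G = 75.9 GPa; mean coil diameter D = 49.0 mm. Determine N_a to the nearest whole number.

Required rate k = F/δ = 193/15.1 = 12.781 N/mm
N_a = Gd⁴/(8D³k) = (75.9×10³ × 7.5⁴)/(8 × 49.0³ × 12.781)
    = 2.40152e+08 / 1.20298e+07 = 19.96 → 20 coils

20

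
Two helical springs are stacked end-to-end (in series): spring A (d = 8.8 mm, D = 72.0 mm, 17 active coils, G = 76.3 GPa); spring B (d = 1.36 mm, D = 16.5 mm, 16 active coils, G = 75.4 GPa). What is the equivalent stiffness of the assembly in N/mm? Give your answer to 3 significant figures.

0.427 N/mm

k_A = Gd⁴/(8D³N_a) = (76.3×10³)(8.8⁴)/(8·72.0³·17) = 9.014 N/mm
k_B = Gd⁴/(8D³N_a) = (75.4×10³)(1.36⁴)/(8·16.5³·16) = 0.44861 N/mm
Series: 1/k_eq = 1/9.014 + 1/0.44861 = 2.3401; k_eq = 0.42734 N/mm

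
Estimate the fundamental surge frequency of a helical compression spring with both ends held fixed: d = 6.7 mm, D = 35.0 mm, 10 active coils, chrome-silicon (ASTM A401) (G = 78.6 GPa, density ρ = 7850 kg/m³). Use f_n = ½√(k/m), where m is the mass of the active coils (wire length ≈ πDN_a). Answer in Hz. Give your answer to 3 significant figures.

195 Hz

k = Gd⁴/(8D³N_a) = (78.6×10³)(6.7⁴)/(8·35.0³·10) = 46.177 N/mm = 46177 N/m
Wire length L = πDN_a = π·35.0·10 = 1099.6 mm
m = ρ·(πd²/4)·L = 7850 × 35.257×10⁻⁶ m² × 1.0996 m = 0.30432 kg
f_n = ½√(k/m) = 0.5·√(46177/0.30432) = 0.5·√(1.5174e+05) = 194.77 Hz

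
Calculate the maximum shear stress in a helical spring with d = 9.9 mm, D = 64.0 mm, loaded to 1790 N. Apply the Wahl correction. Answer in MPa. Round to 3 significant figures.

Spring index C = D/d = 64.0/9.9 = 6.4646
K_W = (4C−1)/(4C−4) + 0.615/C = 24.859/21.859 + 0.0951 = 1.2324
τ₀ = 8FD/(πd³) = 8·1790·64.0/(π·9.9³) = 916480/3048.3 = 300.65 MPa
τ_max = K·τ₀ = 1.2324 × 300.65 = 370.52 MPa

371 MPa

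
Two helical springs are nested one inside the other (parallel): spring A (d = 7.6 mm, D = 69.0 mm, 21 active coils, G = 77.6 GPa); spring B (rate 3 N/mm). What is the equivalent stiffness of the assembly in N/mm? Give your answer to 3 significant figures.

7.69 N/mm

k_A = Gd⁴/(8D³N_a) = (77.6×10³)(7.6⁴)/(8·69.0³·21) = 4.6909 N/mm
Parallel: k_eq = 4.6909 + 3 = 7.6909 N/mm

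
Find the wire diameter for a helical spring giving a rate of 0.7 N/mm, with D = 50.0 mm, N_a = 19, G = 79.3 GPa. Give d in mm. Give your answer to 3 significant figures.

3.60 mm

d = (8D³N_a·k / G)^(1/4) = (8·50.0³·19·0.7 / (79.3×10³))^0.25
  = (167.72)^0.25 = 3.5987 mm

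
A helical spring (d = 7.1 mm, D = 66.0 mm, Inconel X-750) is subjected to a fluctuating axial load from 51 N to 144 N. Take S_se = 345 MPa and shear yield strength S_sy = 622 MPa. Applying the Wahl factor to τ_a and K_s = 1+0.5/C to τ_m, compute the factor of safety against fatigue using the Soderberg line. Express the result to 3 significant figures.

C = D/d = 66.0/7.1 = 9.2958; K_W = (4C−1)/(4C−4)+0.615/C = 1.1566; K_s = 1+0.5/C = 1.0538
F_a = (F_max−F_min)/2 = 46.5 N; F_m = (F_max+F_min)/2 = 97.5 N
τ_a = K_W·8F_aD/(πd³) = 1.1566 × 21.835 = 25.254 MPa
τ_m = K_s·8F_mD/(πd³) = 1.0538 × 45.784 = 48.247 MPa
Soderberg: 1/n_f = τ_a/S_se + τ_m/S_sy = 25.254/345 + 48.247/622 = 0.07320 + 0.07757 = 0.15077
n_f = 1/0.15077 = 6.633

6.63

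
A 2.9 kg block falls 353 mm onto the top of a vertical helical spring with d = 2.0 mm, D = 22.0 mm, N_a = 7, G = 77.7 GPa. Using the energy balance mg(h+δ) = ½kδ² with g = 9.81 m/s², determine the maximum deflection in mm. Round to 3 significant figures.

113 mm

k = Gd⁴/(8D³N_a) = (77.7×10³)(2.0⁴)/(8·22.0³·7) = 2.0849 N/mm
W = mg = 2.9 × 9.81 = 28.449 N
½kδ² − Wδ − Wh = 0 → δ = (W + √(W² + 2kWh))/k
δ = (28.449 + √(809.35 + 41875.2))/2.0849 = (28.449 + 206.6)/2.0849 = 112.74 mm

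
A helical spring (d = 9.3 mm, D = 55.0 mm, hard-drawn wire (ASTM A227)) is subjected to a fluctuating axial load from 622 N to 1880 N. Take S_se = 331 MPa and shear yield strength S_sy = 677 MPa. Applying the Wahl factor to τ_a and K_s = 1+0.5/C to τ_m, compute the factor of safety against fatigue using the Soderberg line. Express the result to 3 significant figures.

1.31

C = D/d = 55.0/9.3 = 5.9140; K_W = (4C−1)/(4C−4)+0.615/C = 1.2566; K_s = 1+0.5/C = 1.0845
F_a = (F_max−F_min)/2 = 629 N; F_m = (F_max+F_min)/2 = 1251 N
τ_a = K_W·8F_aD/(πd³) = 1.2566 × 109.52 = 137.63 MPa
τ_m = K_s·8F_mD/(πd³) = 1.0845 × 217.83 = 236.24 MPa
Soderberg: 1/n_f = τ_a/S_se + τ_m/S_sy = 137.63/331 + 236.24/677 = 0.41580 + 0.34896 = 0.76475
n_f = 1/0.76475 = 1.308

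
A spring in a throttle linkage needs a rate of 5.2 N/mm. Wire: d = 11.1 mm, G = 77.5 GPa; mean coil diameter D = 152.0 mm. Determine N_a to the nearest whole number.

8

N_a = Gd⁴/(8D³k) = (77.5×10³ × 11.1⁴)/(8 × 152.0³ × 5.2)
    = 1.1765e+09 / 1.46091e+08 = 8.053 → 8 coils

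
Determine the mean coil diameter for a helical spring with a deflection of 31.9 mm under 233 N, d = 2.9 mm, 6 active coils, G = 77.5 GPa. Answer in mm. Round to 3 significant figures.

Required rate k = F/δ = 233/31.9 = 7.3041 N/mm
D = (Gd⁴/(8N_a·k))^(1/3) = (77.5×10³·2.9⁴/(8·6·7.3041))^(1/3)
  = (15634.6)^(1/3) = 25.0051 mm

25.0 mm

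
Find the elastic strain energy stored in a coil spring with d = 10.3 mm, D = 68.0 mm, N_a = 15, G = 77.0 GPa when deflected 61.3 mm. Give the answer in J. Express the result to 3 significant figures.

k = Gd⁴/(8D³N_a) = (77.0×10³)(10.3⁴)/(8·68.0³·15) = 22.968 N/mm
U = ½kδ² = 0.5 × 22.968 × 61.3² = 43154 N·mm = 43.154 J

43.2 J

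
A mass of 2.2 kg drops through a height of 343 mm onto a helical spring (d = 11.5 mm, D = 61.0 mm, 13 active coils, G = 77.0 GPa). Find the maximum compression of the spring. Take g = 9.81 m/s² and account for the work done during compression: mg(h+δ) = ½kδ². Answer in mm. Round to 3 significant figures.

16.5 mm

k = Gd⁴/(8D³N_a) = (77.0×10³)(11.5⁴)/(8·61.0³·13) = 57.05 N/mm
W = mg = 2.2 × 9.81 = 21.582 N
½kδ² − Wδ − Wh = 0 → δ = (W + √(W² + 2kWh))/k
δ = (21.582 + √(465.78 + 844647))/57.05 = (21.582 + 919.3)/57.05 = 16.492 mm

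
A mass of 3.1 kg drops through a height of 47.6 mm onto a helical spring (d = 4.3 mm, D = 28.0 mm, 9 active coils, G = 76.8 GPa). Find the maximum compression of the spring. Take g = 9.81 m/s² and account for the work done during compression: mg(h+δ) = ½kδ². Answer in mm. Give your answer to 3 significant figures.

k = Gd⁴/(8D³N_a) = (76.8×10³)(4.3⁴)/(8·28.0³·9) = 16.612 N/mm
W = mg = 3.1 × 9.81 = 30.411 N
½kδ² − Wδ − Wh = 0 → δ = (W + √(W² + 2kWh))/k
δ = (30.411 + √(924.83 + 48094.6))/16.612 = (30.411 + 221.4)/16.612 = 15.158 mm

15.2 mm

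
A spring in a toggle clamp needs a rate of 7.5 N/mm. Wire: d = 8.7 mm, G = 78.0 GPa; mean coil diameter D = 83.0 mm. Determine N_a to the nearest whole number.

N_a = Gd⁴/(8D³k) = (78.0×10³ × 8.7⁴)/(8 × 83.0³ × 7.5)
    = 4.4686e+08 / 3.43072e+07 = 13.03 → 13 coils

13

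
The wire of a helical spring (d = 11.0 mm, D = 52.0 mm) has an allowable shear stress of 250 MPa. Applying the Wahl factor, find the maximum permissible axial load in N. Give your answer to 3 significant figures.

1890 N

C = D/d = 52.0/11.0 = 4.7273
K_W = (4C−1)/(4C−4) + 0.615/C = 17.909/14.909 + 0.1301 = 1.3313
τ_max = K·8FD/(πd³) → F_max = τ_allow·πd³/(8DK)
F_max = 250·π·11.0³/(8·52.0·1.3313) = 1.0454e+06/553.83 = 1887.5 N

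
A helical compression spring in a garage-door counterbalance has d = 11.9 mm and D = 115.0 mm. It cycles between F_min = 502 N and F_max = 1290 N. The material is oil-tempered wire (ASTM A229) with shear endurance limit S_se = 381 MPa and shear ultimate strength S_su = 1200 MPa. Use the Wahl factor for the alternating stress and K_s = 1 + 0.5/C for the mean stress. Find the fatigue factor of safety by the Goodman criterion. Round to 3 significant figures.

2.91

C = D/d = 115.0/11.9 = 9.6639; K_W = (4C−1)/(4C−4)+0.615/C = 1.1502; K_s = 1+0.5/C = 1.0517
F_a = (F_max−F_min)/2 = 394 N; F_m = (F_max+F_min)/2 = 896 N
τ_a = K_W·8F_aD/(πd³) = 1.1502 × 68.469 = 78.753 MPa
τ_m = K_s·8F_mD/(πd³) = 1.0517 × 155.71 = 163.76 MPa
Goodman: 1/n_f = τ_a/S_se + τ_m/S_su = 78.753/381 + 163.76/1200 = 0.20670 + 0.13647 = 0.34317
n_f = 1/0.34317 = 2.914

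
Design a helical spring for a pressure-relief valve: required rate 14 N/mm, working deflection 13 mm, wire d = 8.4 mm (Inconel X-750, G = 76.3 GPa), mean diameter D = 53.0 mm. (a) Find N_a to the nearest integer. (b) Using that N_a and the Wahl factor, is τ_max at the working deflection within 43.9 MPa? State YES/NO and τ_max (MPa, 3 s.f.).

N_a = Gd⁴/(8D³k) = (76.3×10³)(8.4⁴)/(8·53.0³·14) = 22.78 → N_a = 23
Actual rate k = Gd⁴/(8D³·23) = 13.867 N/mm
Working load F = kδ = 13.867·13 = 180.28 N
C = 53.0/8.4 = 6.3095; K_W = (4C−1)/(4C−4)+0.615/C = 1.2387
τ_max = K_W·8FD/(πd³) = 1.2387·41.05 = 50.85 MPa
τ_max > 43.9 MPa → exceeds allowable

(a) 23 coils; (b) NO, τ_max = 50.9 MPa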